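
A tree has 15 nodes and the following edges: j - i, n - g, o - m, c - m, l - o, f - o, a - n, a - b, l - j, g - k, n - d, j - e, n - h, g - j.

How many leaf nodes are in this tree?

Exactly 8 nodes have a single neighbour: b, c, d, e, f, h, i, k.

8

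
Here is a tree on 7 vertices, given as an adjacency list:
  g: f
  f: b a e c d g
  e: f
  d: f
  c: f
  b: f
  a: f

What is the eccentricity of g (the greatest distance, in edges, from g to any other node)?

The node farthest from g is a (d, c, e, b also at distance 2), via g-f-a — 2 edges.

2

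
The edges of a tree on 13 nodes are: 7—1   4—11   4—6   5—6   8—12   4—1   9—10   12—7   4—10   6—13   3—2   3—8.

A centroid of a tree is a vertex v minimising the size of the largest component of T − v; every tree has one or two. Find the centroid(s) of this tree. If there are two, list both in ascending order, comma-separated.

4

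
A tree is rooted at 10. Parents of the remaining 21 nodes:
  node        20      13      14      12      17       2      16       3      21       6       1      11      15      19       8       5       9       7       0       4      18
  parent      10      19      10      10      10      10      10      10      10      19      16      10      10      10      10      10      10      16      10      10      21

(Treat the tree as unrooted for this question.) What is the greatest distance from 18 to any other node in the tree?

4

The node farthest from 18 is 6 (1, 7, 13 also at distance 4), via 18 – 21 – 10 – 19 – 6 — 4 edges.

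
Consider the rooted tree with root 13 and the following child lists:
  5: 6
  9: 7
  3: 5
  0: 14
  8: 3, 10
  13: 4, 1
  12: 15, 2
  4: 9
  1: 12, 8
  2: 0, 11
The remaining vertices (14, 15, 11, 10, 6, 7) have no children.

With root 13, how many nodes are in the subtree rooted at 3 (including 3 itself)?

3

The subtree rooted at 3 contains: 3, 5, 6 — 3 nodes.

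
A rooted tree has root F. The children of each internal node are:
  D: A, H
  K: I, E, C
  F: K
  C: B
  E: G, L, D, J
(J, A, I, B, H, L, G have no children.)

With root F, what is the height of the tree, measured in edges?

4

The longest root-to-leaf path is F-K-E-D-A (4 edges).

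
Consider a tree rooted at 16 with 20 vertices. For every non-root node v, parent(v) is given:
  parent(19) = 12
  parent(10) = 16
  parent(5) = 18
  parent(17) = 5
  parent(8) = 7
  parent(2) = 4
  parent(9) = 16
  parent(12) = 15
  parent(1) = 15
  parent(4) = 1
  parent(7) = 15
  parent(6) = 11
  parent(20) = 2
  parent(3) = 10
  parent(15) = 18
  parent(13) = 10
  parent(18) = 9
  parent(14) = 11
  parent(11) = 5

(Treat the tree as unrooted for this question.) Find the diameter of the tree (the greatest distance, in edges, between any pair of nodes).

9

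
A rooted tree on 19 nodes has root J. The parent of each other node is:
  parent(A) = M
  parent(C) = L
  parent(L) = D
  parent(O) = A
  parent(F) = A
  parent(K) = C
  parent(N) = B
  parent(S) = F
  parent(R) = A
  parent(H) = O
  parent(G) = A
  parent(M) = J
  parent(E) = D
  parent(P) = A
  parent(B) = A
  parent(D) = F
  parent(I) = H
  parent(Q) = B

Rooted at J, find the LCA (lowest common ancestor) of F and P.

A

Path F→root: F A M J; path P→root: P A M J.
First common node: A.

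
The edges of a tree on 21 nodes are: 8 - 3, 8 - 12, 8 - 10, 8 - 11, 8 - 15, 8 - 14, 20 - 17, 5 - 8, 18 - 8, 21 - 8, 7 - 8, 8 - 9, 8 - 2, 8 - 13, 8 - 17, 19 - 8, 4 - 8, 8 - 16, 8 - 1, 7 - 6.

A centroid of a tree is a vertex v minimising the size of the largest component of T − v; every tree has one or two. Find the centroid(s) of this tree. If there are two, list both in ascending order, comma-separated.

Removing 8 splits the tree into components of sizes 2, 2, 1, 1, 1, 1, 1, 1, 1, 1, 1, 1, 1, 1, 1, 1, 1, 1; the largest is 2 ≤ ⌊21/2⌋ = 10.
Every other node leaves some component of size > 10, so the centroid is unique.

8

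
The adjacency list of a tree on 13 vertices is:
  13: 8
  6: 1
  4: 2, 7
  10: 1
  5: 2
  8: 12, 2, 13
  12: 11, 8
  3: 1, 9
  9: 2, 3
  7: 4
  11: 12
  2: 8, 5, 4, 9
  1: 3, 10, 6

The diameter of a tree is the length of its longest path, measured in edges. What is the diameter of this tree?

BFS from 11 reaches 10 last, at distance 7; BFS from 10 confirms no node is farther.
Path: 11-12-8-2-9-3-1-10.

7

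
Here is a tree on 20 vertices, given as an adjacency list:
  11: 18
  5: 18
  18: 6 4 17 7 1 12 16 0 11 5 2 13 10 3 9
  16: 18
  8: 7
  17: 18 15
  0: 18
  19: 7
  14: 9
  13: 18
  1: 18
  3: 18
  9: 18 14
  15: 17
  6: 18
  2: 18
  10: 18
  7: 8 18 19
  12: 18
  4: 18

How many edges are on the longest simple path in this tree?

4

Starting from 14, a farthest node is 19 at distance 4.
One longest path: 14 - 9 - 18 - 7 - 19.
So the diameter is 4.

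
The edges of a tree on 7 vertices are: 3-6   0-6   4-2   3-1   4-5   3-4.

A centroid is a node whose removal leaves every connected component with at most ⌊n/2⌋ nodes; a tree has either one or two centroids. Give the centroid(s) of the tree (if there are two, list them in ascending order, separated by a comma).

3

Delete 3: the remaining components have sizes 3, 2, 1. Max 3 ≤ 3, so 3 is a centroid.
No neighbour of 3 does as well, so 3 is the unique centroid.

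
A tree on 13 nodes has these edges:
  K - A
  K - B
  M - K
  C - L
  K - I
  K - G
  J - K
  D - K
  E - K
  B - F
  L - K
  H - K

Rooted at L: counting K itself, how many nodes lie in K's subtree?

11

Descendants of K (including itself): K, J, E, H, I, B, D, A, G, M, F. That's 11.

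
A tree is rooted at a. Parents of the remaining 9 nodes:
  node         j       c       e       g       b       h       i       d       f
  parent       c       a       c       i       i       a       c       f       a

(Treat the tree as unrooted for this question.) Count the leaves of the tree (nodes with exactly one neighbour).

The leaves are b, d, e, g, h, j.
That is 6 leaves.

6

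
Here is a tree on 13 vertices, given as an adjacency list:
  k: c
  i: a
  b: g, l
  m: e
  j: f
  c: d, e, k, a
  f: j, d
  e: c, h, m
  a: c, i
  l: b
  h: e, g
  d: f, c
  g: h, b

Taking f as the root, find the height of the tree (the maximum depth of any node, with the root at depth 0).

A deepest node is l, reached by f–d–c–e–h–g–b–l.
That path has 7 edges, so the height is 7.

7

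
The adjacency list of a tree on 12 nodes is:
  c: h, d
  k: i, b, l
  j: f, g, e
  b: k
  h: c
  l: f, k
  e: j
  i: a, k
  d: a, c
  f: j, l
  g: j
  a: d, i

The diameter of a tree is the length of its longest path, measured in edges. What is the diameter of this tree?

9

Starting from h, a farthest node is g at distance 9.
One longest path: h-c-d-a-i-k-l-f-j-g.
So the diameter is 9.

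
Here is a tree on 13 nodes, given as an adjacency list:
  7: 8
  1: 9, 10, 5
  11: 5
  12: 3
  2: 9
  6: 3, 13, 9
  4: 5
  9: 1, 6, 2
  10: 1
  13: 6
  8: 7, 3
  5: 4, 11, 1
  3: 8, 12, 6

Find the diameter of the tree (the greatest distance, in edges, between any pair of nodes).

7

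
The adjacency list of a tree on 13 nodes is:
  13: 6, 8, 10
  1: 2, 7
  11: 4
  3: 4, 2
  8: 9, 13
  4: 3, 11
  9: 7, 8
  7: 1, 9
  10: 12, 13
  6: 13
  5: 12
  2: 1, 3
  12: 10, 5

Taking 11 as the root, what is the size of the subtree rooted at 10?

3

10's subtree: {10, 12, 5}, size 3.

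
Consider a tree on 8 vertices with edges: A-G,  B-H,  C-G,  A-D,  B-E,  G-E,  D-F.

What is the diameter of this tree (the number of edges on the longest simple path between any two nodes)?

6

BFS from H reaches F last, at distance 6; BFS from F confirms no node is farther.
Path: H-B-E-G-A-D-F.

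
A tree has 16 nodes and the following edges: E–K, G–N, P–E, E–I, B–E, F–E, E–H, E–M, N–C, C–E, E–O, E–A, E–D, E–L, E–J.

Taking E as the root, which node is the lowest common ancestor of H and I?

E

Ancestors of H (toward the root): H, E.
Ancestors of I: I, E.
The deepest node appearing in both lists is E.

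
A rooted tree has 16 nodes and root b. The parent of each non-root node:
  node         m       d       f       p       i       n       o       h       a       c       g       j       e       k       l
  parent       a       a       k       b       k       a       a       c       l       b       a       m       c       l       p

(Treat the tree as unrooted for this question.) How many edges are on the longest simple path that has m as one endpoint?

6

A farthest node from m is h (e also at distance 6).
The path m-a-l-p-b-c-h has 6 edges.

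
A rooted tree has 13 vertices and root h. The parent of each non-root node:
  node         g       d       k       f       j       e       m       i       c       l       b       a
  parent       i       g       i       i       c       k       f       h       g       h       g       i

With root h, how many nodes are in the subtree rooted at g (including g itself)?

Descendants of g (including itself): g, c, b, d, j. That's 5.

5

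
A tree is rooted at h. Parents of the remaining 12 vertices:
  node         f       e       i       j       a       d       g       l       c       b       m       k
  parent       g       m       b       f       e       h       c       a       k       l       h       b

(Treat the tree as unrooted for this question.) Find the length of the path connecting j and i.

6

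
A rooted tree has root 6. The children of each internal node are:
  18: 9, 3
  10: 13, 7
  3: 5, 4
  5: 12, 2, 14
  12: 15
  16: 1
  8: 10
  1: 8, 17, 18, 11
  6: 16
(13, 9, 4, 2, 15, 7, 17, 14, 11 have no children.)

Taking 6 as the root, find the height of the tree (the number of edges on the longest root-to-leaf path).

7

A deepest node is 15, reached by 6 – 16 – 1 – 18 – 3 – 5 – 12 – 15.
That path has 7 edges, so the height is 7.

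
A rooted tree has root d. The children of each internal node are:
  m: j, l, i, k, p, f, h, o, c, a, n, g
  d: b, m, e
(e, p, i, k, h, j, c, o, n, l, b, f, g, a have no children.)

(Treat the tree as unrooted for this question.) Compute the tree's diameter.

3

Starting from b, a farthest node is j at distance 3.
One longest path: b-d-m-j.
So the diameter is 3.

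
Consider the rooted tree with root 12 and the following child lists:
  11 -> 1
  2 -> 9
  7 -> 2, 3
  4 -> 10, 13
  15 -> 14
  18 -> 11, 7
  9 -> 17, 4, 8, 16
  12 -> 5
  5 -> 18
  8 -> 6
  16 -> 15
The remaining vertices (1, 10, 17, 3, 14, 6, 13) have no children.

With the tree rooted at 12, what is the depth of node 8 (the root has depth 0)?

6

Climbing from 8 to the root: 8 → 9 → 2 → 7 → 18 → 5 → 12. That's 6 steps.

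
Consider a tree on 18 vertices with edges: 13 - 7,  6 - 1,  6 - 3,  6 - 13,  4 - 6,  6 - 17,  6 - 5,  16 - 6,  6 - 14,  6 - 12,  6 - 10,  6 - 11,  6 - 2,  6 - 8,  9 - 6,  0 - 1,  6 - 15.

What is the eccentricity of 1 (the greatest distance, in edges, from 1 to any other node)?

A farthest node from 1 is 7.
The path 1 – 6 – 13 – 7 has 3 edges.

3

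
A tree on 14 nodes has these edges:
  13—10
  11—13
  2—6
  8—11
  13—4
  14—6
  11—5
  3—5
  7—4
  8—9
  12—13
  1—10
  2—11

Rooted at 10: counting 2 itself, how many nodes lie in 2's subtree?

3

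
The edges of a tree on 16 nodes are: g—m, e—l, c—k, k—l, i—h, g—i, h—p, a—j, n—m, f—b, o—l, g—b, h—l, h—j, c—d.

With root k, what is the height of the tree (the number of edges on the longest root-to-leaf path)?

6

The longest root-to-leaf path is k-l-h-i-g-b-f (6 edges).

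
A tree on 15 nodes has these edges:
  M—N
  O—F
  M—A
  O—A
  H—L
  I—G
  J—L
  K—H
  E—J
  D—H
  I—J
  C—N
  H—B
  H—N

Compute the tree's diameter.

9

A longest path is F-O-A-M-N-H-L-J-I-G, with 9 edges.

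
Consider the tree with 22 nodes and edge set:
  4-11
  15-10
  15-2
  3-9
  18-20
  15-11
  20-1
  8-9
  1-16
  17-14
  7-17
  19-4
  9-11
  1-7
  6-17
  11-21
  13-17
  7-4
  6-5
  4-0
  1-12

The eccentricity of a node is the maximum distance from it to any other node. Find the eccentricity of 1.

Distances from 1 peak at 5, attained at 3 (2, 8, 10 also at distance 5).
1 – 7 – 4 – 11 – 9 – 3

5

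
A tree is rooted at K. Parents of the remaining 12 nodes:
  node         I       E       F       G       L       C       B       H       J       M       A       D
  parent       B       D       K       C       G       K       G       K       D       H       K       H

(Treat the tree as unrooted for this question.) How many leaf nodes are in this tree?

7

The leaves are A, E, F, I, J, L, M.
That is 7 leaves.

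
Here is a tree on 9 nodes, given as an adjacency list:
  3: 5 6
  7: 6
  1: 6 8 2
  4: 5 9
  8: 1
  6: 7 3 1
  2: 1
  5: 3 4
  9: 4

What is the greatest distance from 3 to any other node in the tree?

3

The node farthest from 3 is 9 (2, 8 also at distance 3), via 3 – 5 – 4 – 9 — 3 edges.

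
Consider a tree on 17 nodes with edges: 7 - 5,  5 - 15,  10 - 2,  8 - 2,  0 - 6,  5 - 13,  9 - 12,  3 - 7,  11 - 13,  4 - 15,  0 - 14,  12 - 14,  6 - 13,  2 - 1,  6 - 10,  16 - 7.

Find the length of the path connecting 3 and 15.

Walking from 3: 3–7–5–15. Length 3.

3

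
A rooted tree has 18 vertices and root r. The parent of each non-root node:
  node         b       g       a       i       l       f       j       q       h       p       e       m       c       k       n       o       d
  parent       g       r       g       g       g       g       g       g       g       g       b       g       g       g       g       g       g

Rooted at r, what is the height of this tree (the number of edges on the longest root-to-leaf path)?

3

The longest root-to-leaf path is r → g → b → e (3 edges).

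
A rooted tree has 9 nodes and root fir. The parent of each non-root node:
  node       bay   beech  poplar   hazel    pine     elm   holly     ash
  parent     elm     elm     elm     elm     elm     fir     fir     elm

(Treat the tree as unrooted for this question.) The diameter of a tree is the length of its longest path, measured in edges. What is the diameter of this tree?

BFS from holly reaches poplar last, at distance 3; BFS from poplar confirms no node is farther.
Path: holly - fir - elm - poplar.

3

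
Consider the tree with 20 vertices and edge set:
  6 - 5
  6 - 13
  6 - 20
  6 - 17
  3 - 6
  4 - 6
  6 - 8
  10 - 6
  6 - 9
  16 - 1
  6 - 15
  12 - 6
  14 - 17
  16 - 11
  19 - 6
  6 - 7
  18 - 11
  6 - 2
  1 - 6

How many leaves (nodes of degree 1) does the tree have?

The leaves are 2, 3, 4, 5, 7, 8, 9, 10, 12, 13, 14, 15, 18, 19, 20.
That is 15 leaves.

15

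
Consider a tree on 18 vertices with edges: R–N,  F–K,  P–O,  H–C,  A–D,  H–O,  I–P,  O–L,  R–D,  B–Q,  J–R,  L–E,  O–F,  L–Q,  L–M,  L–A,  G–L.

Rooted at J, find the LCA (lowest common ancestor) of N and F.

R

Ancestors of N (toward the root): N, R, J.
Ancestors of F: F, O, L, A, D, R, J.
The deepest node appearing in both lists is R.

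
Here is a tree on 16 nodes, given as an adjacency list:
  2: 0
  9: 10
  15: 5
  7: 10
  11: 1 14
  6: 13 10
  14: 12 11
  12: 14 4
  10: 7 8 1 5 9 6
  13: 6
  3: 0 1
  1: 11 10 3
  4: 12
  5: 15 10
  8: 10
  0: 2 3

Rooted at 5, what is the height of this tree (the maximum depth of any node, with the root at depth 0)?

6

4 sits deepest: 5-10-1-11-14-12-4 — 6 edges from the root.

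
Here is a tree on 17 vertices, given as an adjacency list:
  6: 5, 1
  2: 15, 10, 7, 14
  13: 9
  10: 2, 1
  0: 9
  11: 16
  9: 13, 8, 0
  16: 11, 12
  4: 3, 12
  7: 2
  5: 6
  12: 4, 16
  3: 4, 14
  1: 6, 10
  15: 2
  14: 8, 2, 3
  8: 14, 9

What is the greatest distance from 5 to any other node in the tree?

10

Distances from 5 peak at 10, attained at 11.
5-6-1-10-2-14-3-4-12-16-11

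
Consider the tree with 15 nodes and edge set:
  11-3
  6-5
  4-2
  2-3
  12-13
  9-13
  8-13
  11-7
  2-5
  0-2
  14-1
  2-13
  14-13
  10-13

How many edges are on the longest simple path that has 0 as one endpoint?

4

A farthest node from 0 is 1 (7 also at distance 4).
The path 0 – 2 – 13 – 14 – 1 has 4 edges.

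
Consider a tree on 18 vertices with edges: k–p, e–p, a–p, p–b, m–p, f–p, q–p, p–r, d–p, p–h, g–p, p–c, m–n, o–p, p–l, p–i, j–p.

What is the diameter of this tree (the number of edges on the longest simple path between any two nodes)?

3

A longest path is n - m - p - j, with 3 edges.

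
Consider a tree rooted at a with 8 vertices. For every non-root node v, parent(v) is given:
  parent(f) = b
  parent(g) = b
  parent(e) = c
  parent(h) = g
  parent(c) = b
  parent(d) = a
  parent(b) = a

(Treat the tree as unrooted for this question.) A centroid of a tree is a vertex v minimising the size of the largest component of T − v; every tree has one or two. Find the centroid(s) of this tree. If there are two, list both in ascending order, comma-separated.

Removing b splits the tree into components of sizes 2, 2, 2, 1; the largest is 2 ≤ ⌊8/2⌋ = 4.
Every other node leaves some component of size > 4, so the centroid is unique.

b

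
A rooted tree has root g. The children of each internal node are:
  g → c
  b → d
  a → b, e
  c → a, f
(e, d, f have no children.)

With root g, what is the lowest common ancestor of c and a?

Ancestors of c (toward the root): c, g.
Ancestors of a: a, c, g.
The deepest node appearing in both lists is c.

c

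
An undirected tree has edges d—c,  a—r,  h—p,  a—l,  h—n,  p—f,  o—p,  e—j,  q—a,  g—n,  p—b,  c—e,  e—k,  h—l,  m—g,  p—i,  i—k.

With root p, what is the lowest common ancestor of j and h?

p

Path j→root: j e k i p; path h→root: h p.
First common node: p.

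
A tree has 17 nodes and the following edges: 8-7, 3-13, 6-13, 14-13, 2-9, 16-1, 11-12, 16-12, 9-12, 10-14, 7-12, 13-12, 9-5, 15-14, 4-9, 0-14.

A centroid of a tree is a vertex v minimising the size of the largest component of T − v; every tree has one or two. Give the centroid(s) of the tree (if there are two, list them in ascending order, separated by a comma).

If 12 is removed the pieces have sizes 7, 4, 2, 2, 1, all ≤ ⌊17/2⌋ = 8.
Every other node leaves some component of size > 8, so the centroid is unique.

12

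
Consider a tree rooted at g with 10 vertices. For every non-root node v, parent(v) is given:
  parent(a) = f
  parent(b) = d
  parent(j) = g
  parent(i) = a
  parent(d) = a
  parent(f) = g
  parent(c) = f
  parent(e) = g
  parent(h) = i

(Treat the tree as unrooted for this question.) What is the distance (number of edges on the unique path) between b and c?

b - d - a - f - c: 4 edges.

4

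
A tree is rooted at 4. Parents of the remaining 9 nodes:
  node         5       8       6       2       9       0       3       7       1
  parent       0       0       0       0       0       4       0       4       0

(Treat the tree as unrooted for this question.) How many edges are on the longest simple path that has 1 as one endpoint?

A farthest node from 1 is 7.
The path 1-0-4-7 has 3 edges.

3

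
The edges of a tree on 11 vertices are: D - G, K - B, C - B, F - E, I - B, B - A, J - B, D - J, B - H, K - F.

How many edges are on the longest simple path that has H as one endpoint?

4

Distances from H peak at 4, attained at G (E also at distance 4).
H–B–J–D–G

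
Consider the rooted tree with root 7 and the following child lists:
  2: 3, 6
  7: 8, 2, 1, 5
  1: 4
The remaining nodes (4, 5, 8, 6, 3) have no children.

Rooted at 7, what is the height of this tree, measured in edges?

The longest root-to-leaf path is 7 → 2 → 6 (2 edges).

2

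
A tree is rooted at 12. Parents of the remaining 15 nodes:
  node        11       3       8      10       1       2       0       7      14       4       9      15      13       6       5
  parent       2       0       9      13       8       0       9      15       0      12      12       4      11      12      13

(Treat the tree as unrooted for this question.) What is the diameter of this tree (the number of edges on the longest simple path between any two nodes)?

9

A longest path is 7 – 15 – 4 – 12 – 9 – 0 – 2 – 11 – 13 – 10, with 9 edges.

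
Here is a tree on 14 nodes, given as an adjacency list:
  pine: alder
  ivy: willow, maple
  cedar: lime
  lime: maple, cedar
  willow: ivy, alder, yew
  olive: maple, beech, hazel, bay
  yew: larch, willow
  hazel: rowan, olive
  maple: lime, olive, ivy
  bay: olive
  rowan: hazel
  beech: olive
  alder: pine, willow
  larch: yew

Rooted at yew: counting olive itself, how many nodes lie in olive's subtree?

5

The subtree rooted at olive contains: olive, hazel, bay, beech, rowan — 5 nodes.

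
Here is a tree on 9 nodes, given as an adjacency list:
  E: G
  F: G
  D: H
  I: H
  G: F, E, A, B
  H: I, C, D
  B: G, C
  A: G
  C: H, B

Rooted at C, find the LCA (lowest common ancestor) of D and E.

C

Ancestors of D (toward the root): D, H, C.
Ancestors of E: E, G, B, C.
The deepest node appearing in both lists is C.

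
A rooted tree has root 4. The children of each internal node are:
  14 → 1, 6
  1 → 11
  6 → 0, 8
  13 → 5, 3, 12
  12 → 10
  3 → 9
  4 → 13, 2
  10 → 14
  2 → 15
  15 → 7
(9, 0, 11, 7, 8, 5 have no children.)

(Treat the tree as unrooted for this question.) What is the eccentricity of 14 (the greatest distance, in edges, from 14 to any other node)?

7

Distances from 14 peak at 7, attained at 7.
14–10–12–13–4–2–15–7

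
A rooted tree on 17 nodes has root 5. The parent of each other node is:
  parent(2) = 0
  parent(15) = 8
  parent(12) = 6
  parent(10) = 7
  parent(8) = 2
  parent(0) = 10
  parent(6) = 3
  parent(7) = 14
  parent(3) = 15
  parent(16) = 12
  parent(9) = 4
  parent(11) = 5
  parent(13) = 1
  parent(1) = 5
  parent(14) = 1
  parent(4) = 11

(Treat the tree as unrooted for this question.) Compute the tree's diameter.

15

A longest path is 9-4-11-5-1-14-7-10-0-2-8-15-3-6-12-16, with 15 edges.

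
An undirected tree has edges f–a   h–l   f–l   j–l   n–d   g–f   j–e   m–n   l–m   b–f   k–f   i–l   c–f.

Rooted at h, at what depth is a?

Climbing from a to the root: a → f → l → h. That's 3 steps.

3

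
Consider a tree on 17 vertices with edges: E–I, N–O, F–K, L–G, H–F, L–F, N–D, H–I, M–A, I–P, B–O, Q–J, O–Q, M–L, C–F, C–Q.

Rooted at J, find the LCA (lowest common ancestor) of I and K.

I's ancestor chain is I, H, F, C, Q, J and K's is K, F, C, Q, J; they first meet at F.

F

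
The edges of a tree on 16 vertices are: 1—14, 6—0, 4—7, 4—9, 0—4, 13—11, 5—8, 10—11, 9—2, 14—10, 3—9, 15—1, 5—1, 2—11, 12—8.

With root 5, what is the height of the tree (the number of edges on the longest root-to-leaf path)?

9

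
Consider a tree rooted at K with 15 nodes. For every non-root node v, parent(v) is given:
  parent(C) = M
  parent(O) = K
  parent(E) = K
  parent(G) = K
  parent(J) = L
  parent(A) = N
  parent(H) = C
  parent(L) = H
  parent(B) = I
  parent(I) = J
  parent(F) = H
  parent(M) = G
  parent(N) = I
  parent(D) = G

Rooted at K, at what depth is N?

8

Path from K to N: K–G–M–C–H–L–J–I–N, which has 8 edges.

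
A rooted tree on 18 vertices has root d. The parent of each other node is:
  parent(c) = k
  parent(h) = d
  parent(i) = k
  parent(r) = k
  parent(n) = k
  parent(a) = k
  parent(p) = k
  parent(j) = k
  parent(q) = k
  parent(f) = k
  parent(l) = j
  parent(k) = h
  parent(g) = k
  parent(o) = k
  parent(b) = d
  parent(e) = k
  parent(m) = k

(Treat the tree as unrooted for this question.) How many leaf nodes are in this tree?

14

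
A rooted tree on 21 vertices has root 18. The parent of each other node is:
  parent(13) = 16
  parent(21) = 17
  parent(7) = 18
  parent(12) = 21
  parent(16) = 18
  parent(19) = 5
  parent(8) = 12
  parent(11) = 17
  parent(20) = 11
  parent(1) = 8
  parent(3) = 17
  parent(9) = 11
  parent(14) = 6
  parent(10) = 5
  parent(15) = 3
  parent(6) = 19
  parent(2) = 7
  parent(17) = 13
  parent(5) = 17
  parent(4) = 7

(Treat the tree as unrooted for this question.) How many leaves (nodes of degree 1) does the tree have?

8

Degree-1 nodes: 1, 2, 4, 9, 10, 14, 15, 20 — 8 of them.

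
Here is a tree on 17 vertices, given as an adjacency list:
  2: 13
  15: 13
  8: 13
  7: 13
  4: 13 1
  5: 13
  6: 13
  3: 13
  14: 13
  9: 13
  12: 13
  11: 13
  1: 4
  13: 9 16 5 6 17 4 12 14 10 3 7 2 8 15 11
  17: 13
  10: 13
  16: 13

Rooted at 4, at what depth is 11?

2

Path from 4 to 11: 4 → 13 → 11, which has 2 edges.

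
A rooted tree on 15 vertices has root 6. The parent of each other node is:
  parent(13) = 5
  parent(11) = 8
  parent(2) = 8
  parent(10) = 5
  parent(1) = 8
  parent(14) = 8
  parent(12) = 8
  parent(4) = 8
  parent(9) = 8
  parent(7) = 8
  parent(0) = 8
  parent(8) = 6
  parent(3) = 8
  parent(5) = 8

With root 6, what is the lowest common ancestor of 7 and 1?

8

Path 7→root: 7 8 6; path 1→root: 1 8 6.
First common node: 8.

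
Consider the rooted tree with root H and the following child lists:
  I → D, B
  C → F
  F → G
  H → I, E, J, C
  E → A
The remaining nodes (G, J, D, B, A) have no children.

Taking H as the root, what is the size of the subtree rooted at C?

3

The subtree rooted at C contains: C, F, G — 3 nodes.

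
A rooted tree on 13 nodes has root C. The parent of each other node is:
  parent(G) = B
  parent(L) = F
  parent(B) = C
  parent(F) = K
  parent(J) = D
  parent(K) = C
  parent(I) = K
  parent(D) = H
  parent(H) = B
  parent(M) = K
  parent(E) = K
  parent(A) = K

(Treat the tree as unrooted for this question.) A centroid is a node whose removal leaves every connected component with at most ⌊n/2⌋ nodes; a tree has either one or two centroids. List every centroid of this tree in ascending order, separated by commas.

K

If K is removed the pieces have sizes 6, 2, 1, 1, 1, 1, all ≤ ⌊13/2⌋ = 6.
No neighbour of K does as well, so K is the unique centroid.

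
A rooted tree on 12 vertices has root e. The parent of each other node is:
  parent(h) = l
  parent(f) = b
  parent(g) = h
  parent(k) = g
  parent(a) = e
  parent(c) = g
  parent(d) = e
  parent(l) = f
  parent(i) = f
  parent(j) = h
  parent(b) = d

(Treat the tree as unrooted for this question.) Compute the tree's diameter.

BFS from a reaches k last, at distance 8; BFS from k confirms no node is farther.
Path: a – e – d – b – f – l – h – g – k.

8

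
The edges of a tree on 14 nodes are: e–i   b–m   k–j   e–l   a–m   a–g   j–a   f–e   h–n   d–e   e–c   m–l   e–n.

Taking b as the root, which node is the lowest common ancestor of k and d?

m

k's ancestor chain is k, j, a, m, b and d's is d, e, l, m, b; they first meet at m.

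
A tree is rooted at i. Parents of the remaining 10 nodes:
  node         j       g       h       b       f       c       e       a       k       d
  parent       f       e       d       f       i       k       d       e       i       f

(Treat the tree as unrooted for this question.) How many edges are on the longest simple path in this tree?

Starting from c, a farthest node is g at distance 6.
One longest path: c - k - i - f - d - e - g.
So the diameter is 6.

6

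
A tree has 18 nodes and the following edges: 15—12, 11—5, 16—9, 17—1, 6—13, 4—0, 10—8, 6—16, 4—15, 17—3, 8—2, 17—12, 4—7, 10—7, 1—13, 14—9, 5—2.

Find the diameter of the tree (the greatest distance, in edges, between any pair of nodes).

A longest path is 11-5-2-8-10-7-4-15-12-17-1-13-6-16-9-14, with 15 edges.

15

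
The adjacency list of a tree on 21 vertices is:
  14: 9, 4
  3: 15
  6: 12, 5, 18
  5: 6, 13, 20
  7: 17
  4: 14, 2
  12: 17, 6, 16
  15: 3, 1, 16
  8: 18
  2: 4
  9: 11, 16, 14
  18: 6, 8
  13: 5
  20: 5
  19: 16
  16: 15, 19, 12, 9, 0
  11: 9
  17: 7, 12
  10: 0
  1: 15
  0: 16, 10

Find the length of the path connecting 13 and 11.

6

Walking from 13: 13–5–6–12–16–9–11. Length 6.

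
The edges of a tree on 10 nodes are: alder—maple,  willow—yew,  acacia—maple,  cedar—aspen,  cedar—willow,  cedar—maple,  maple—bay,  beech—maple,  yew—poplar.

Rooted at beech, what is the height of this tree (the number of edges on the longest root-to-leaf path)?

The longest root-to-leaf path is beech → maple → cedar → willow → yew → poplar (5 edges).

5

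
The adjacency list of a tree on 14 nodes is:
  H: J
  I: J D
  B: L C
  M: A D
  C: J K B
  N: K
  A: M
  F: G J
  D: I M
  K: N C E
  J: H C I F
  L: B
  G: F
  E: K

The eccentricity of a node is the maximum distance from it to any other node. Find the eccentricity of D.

The node farthest from D is L (N, E also at distance 5), via D–I–J–C–B–L — 5 edges.

5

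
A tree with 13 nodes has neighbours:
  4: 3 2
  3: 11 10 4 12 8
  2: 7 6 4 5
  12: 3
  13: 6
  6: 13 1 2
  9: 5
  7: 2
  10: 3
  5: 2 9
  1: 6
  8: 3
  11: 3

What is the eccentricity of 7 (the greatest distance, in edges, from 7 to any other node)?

4

The node farthest from 7 is 12 (10, 8, 11 also at distance 4), via 7-2-4-3-12 — 4 edges.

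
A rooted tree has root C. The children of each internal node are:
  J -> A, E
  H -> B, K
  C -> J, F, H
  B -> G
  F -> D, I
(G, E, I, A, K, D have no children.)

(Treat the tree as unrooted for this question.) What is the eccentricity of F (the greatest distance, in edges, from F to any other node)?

Distances from F peak at 4, attained at G.
F – C – H – B – G

4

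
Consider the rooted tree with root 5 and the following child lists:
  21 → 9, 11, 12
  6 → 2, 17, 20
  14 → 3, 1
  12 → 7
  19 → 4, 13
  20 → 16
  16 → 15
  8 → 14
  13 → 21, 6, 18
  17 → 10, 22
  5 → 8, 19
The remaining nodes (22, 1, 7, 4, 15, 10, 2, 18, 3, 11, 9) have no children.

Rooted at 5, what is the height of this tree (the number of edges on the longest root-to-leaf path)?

6

The longest root-to-leaf path is 5–19–13–6–20–16–15 (6 edges).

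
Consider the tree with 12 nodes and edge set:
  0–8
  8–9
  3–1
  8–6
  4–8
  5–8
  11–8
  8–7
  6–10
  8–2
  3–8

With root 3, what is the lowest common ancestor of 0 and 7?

8

Ancestors of 0 (toward the root): 0, 8, 3.
Ancestors of 7: 7, 8, 3.
The deepest node appearing in both lists is 8.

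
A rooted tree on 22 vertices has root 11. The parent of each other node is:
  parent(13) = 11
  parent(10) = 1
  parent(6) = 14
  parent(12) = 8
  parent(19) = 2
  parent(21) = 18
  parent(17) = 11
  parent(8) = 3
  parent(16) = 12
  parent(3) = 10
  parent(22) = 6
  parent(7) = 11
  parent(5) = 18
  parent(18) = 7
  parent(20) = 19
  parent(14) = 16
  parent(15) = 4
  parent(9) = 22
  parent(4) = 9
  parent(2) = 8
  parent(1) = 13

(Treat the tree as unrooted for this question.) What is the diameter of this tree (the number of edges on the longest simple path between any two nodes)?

A longest path is 21 - 18 - 7 - 11 - 13 - 1 - 10 - 3 - 8 - 12 - 16 - 14 - 6 - 22 - 9 - 4 - 15, with 16 edges.

16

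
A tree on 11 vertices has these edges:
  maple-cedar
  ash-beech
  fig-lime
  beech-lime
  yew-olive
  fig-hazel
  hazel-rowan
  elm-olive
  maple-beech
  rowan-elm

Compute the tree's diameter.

9

Starting from yew, a farthest node is cedar at distance 9.
One longest path: yew – olive – elm – rowan – hazel – fig – lime – beech – maple – cedar.
So the diameter is 9.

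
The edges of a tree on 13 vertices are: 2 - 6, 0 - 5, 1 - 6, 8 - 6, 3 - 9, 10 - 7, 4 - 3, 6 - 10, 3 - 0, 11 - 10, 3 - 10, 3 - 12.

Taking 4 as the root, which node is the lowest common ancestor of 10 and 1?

10

Ancestors of 10 (toward the root): 10, 3, 4.
Ancestors of 1: 1, 6, 10, 3, 4.
The deepest node appearing in both lists is 10.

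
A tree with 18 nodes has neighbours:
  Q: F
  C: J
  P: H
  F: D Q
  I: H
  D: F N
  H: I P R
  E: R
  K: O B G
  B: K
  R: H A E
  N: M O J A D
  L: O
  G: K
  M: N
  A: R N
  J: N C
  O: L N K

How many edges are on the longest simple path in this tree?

7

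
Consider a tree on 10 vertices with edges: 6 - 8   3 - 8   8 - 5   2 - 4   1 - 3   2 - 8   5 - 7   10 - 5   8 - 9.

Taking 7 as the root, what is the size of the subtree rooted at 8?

The subtree rooted at 8 contains: 8, 3, 2, 9, 6, 1, 4 — 7 nodes.

7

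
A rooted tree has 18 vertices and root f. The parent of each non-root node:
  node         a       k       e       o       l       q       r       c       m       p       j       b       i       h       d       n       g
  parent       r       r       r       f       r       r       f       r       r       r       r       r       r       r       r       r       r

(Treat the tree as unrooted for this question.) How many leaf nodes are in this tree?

The leaves are a, b, c, d, e, g, h, i, j, k, l, m, n, o, p, q.
That is 16 leaves.

16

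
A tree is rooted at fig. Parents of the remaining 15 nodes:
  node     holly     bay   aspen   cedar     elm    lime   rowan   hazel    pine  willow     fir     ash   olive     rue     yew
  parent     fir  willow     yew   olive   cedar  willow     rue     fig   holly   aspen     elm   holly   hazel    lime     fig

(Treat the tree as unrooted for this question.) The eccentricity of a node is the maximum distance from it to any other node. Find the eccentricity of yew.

Distances from yew peak at 8, attained at ash (pine also at distance 8).
yew – fig – hazel – olive – cedar – elm – fir – holly – ash

8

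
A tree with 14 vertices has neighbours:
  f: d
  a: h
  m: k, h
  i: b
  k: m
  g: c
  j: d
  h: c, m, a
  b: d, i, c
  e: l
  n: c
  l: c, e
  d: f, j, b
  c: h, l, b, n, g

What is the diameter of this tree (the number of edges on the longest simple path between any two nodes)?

BFS from k reaches f last, at distance 6; BFS from f confirms no node is farther.
Path: k - m - h - c - b - d - f.

6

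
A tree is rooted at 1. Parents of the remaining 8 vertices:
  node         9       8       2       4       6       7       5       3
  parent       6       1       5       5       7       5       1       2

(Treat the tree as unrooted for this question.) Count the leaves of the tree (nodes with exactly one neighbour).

4

The leaves are 3, 4, 8, 9.
That is 4 leaves.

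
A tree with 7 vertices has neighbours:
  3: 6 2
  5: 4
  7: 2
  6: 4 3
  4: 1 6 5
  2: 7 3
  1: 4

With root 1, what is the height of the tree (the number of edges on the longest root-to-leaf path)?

5

7 sits deepest: 1 – 4 – 6 – 3 – 2 – 7 — 5 edges from the root.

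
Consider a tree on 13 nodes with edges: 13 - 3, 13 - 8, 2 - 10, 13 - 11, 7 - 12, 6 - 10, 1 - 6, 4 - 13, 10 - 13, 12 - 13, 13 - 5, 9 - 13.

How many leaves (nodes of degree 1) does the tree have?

Exactly 9 nodes have a single neighbour: 1, 2, 3, 4, 5, 7, 8, 9, 11.

9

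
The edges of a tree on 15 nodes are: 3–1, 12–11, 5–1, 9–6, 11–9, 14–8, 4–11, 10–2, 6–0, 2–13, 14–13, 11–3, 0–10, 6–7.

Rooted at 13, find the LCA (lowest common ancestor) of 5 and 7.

Path 5→root: 5 1 3 11 9 6 0 10 2 13; path 7→root: 7 6 0 10 2 13.
First common node: 6.

6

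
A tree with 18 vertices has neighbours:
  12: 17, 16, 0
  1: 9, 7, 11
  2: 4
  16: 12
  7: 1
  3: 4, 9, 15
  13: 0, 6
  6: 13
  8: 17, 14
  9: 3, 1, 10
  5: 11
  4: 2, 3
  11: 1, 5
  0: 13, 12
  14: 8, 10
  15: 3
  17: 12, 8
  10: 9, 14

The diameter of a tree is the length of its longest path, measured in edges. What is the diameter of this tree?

A longest path is 6–13–0–12–17–8–14–10–9–3–4–2, with 11 edges.

11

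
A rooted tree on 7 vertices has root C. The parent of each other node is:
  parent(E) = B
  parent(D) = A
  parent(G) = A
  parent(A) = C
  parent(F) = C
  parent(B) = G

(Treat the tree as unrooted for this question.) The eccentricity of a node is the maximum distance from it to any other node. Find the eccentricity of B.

A farthest node from B is F.
The path B-G-A-C-F has 4 edges.

4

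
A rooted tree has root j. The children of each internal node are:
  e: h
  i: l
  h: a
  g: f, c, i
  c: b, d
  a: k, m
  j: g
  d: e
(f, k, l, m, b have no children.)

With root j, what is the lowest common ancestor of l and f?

g

Ancestors of l (toward the root): l, i, g, j.
Ancestors of f: f, g, j.
The deepest node appearing in both lists is g.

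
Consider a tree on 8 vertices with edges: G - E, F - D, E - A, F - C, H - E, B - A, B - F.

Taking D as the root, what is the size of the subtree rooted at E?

Descendants of E (including itself): E, H, G. That's 3.

3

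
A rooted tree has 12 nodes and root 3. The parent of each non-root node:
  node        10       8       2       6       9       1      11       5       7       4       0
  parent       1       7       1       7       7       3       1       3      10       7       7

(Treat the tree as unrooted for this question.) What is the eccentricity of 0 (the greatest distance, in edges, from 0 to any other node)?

5

A farthest node from 0 is 5.
The path 0-7-10-1-3-5 has 5 edges.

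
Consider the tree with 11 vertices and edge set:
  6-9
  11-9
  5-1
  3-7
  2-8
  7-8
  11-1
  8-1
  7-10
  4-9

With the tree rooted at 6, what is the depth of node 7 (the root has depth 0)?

5

Path from 6 to 7: 6–9–11–1–8–7, which has 5 edges.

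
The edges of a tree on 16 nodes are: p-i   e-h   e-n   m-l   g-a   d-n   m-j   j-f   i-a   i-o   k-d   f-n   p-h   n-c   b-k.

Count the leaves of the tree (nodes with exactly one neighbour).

5

The leaves are b, c, g, l, o.
That is 5 leaves.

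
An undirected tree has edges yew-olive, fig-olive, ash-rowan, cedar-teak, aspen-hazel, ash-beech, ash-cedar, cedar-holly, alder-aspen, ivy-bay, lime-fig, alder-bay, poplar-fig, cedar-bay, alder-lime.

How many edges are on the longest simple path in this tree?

8

BFS from yew reaches beech last, at distance 8; BFS from beech confirms no node is farther.
Path: yew-olive-fig-lime-alder-bay-cedar-ash-beech.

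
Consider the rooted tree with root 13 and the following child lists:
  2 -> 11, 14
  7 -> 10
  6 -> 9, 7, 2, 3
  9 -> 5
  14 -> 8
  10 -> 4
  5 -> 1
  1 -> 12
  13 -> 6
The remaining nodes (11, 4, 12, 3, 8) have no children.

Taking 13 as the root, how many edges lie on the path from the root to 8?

4

Climbing from 8 to the root: 8 → 14 → 2 → 6 → 13. That's 4 steps.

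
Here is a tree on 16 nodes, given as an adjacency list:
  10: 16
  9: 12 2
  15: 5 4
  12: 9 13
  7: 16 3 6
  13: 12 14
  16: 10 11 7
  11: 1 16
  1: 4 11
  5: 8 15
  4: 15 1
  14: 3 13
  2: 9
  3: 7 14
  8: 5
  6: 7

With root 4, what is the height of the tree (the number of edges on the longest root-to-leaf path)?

10

A deepest node is 2, reached by 4-1-11-16-7-3-14-13-12-9-2.
That path has 10 edges, so the height is 10.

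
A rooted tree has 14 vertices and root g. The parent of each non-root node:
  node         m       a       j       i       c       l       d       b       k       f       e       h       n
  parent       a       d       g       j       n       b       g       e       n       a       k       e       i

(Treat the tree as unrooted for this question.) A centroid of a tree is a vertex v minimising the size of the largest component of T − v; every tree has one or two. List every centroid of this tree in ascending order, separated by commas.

i, n

If i is removed the pieces have sizes 7, 6, all ≤ ⌊14/2⌋ = 7.
n is adjacent to i and is also a centroid (the largest component after removing it is likewise 7).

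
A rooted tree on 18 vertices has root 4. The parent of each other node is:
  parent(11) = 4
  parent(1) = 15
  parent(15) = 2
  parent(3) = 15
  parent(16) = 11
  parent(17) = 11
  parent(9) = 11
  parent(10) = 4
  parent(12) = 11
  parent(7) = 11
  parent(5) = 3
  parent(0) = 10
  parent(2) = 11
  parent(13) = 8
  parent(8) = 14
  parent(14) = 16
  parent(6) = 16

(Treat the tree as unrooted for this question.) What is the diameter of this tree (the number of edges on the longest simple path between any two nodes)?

A longest path is 13 – 8 – 14 – 16 – 11 – 2 – 15 – 3 – 5, with 8 edges.

8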